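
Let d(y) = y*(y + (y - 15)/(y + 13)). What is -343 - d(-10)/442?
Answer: -227684/663 ≈ -343.41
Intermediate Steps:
d(y) = y*(y + (-15 + y)/(13 + y))
-343 - d(-10)/442 = -343 - (-10*(-15 + (-10)² + 14*(-10))/(13 - 10))/442 = -343 - (-10*(-15 + 100 - 140)/3)/442 = -343 - (-10*⅓*(-55))/442 = -343 - 550/(3*442) = -343 - 1*275/663 = -343 - 275/663 = -227684/663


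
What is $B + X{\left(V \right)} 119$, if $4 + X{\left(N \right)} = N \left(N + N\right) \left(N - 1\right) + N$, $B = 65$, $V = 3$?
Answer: $4230$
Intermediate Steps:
$X{\left(N \right)} = -4 + N + 2 N^{2} \left(-1 + N\right)$ ($X{\left(N \right)} = -4 + \left(N \left(N + N\right) \left(N - 1\right) + N\right) = -4 + \left(N 2 N \left(-1 + N\right) + N\right) = -4 + \left(2 N^{2} \left(-1 + N\right) + N\right) = -4 + \left(N + 2 N^{2} \left(-1 + N\right)\right) = -4 + N + 2 N^{2} \left(-1 + N\right)$)
$B + X{\left(V \right)} 119 = 65 + \left(-4 + 3 - 2 \cdot 3^{2} + 2 \cdot 3^{3}\right) 119 = 65 + \left(-4 + 3 - 18 + 2 \cdot 27\right) 119 = 65 + \left(-4 + 3 - 18 + 54\right) 119 = 65 + 35 \cdot 119 = 65 + 4165 = 4230$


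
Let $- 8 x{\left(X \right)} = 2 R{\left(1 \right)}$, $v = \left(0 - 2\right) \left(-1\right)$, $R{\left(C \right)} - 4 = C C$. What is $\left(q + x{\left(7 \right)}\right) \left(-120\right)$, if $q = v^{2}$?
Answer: $-330$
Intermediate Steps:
$R{\left(C \right)} = 4 + C^{2}$ ($R{\left(C \right)} = 4 + C C = 4 + C^{2}$)
$v = 2$ ($v = \left(-2\right) \left(-1\right) = 2$)
$x{\left(X \right)} = - \frac{5}{4}$ ($x{\left(X \right)} = - \frac{2 \left(4 + 1^{2}\right)}{8} = - \frac{2 \left(4 + 1\right)}{8} = - \frac{2 \cdot 5}{8} = \left(- \frac{1}{8}\right) 10 = - \frac{5}{4}$)
$q = 4$ ($q = 2^{2} = 4$)
$\left(q + x{\left(7 \right)}\right) \left(-120\right) = \left(4 - \frac{5}{4}\right) \left(-120\right) = \frac{11}{4} \left(-120\right) = -330$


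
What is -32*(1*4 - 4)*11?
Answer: 0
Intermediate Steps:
-32*(1*4 - 4)*11 = -32*(4 - 4)*11 = -32*0*11 = 0*11 = 0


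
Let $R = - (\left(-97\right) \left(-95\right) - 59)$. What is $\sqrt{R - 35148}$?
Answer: $4 i \sqrt{2769} \approx 210.49 i$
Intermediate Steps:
$R = -9156$ ($R = - (9215 - 59) = \left(-1\right) 9156 = -9156$)
$\sqrt{R - 35148} = \sqrt{-9156 - 35148} = \sqrt{-44304} = 4 i \sqrt{2769}$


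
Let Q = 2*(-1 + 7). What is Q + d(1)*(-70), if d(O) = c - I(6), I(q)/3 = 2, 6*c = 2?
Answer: 1226/3 ≈ 408.67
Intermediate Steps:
c = 1/3 (c = (1/6)*2 = 1/3 ≈ 0.33333)
I(q) = 6 (I(q) = 3*2 = 6)
Q = 12 (Q = 2*6 = 12)
d(O) = -17/3 (d(O) = 1/3 - 1*6 = 1/3 - 6 = -17/3)
Q + d(1)*(-70) = 12 - 17/3*(-70) = 12 + 1190/3 = 1226/3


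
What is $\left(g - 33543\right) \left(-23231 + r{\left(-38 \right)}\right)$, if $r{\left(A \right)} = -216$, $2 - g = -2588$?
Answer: $725754991$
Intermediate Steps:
$g = 2590$ ($g = 2 - -2588 = 2 + 2588 = 2590$)
$\left(g - 33543\right) \left(-23231 + r{\left(-38 \right)}\right) = \left(2590 - 33543\right) \left(-23231 - 216\right) = \left(-30953\right) \left(-23447\right) = 725754991$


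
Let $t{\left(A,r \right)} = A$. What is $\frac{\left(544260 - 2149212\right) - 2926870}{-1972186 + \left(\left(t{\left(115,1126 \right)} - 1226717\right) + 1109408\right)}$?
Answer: $\frac{2265911}{1044690} \approx 2.169$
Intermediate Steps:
$\frac{\left(544260 - 2149212\right) - 2926870}{-1972186 + \left(\left(t{\left(115,1126 \right)} - 1226717\right) + 1109408\right)} = \frac{\left(544260 - 2149212\right) - 2926870}{-1972186 + \left(\left(115 - 1226717\right) + 1109408\right)} = \frac{\left(544260 - 2149212\right) - 2926870}{-1972186 + \left(-1226602 + 1109408\right)} = \frac{-1604952 - 2926870}{-1972186 - 117194} = - \frac{4531822}{-2089380} = \left(-4531822\right) \left(- \frac{1}{2089380}\right) = \frac{2265911}{1044690}$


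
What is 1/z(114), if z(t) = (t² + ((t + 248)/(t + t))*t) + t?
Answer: 1/13291 ≈ 7.5239e-5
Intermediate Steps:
z(t) = 124 + t² + 3*t/2 (z(t) = (t² + ((248 + t)/((2*t)))*t) + t = (t² + ((248 + t)*(1/(2*t)))*t) + t = (t² + ((248 + t)/(2*t))*t) + t = (t² + (124 + t/2)) + t = (124 + t² + t/2) + t = 124 + t² + 3*t/2)
1/z(114) = 1/(124 + 114² + (3/2)*114) = 1/(124 + 12996 + 171) = 1/13291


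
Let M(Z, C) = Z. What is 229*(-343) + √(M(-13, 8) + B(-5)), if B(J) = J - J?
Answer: -78547 + I*√13 ≈ -78547.0 + 3.6056*I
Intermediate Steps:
B(J) = 0
229*(-343) + √(M(-13, 8) + B(-5)) = 229*(-343) + √(-13 + 0) = -78547 + √(-13) = -78547 + I*√13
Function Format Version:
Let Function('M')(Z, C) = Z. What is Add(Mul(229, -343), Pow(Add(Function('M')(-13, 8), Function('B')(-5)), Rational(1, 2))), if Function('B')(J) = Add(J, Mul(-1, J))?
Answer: Add(-78547, Mul(I, Pow(13, Rational(1, 2)))) ≈ Add(-78547., Mul(3.6056, I))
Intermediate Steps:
Function('B')(J) = 0
Add(Mul(229, -343), Pow(Add(Function('M')(-13, 8), Function('B')(-5)), Rational(1, 2))) = Add(Mul(229, -343), Pow(Add(-13, 0), Rational(1, 2))) = Add(-78547, Pow(-13, Rational(1, 2))) = Add(-78547, Mul(I, Pow(13, Rational(1, 2))))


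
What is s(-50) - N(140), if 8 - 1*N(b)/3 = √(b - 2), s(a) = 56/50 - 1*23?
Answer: -1147/25 + 3*√138 ≈ -10.638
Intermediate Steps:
s(a) = -547/25 (s(a) = 56*(1/50) - 23 = 28/25 - 23 = -547/25)
N(b) = 24 - 3*√(-2 + b) (N(b) = 24 - 3*√(b - 2) = 24 - 3*√(-2 + b))
s(-50) - N(140) = -547/25 - (24 - 3*√(-2 + 140)) = -547/25 - (24 - 3*√138) = -547/25 + (-24 + 3*√138) = -1147/25 + 3*√138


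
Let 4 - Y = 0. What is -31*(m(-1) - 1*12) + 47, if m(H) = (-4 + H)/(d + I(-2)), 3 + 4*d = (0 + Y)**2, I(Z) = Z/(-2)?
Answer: 7743/17 ≈ 455.47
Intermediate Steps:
I(Z) = -Z/2 (I(Z) = Z*(-1/2) = -Z/2)
Y = 4 (Y = 4 - 1*0 = 4 + 0 = 4)
d = 13/4 (d = -3/4 + (0 + 4)**2/4 = -3/4 + (1/4)*4**2 = -3/4 + (1/4)*16 = -3/4 + 4 = 13/4 ≈ 3.2500)
m(H) = -16/17 + 4*H/17 (m(H) = (-4 + H)/(13/4 - 1/2*(-2)) = (-4 + H)/(13/4 + 1) = (-4 + H)/(17/4) = (-4 + H)*(4/17) = -16/17 + 4*H/17)
-31*(m(-1) - 1*12) + 47 = -31*((-16/17 + (4/17)*(-1)) - 1*12) + 47 = -31*((-16/17 - 4/17) - 12) + 47 = -31*(-20/17 - 12) + 47 = -31*(-224/17) + 47 = 6944/17 + 47 = 7743/17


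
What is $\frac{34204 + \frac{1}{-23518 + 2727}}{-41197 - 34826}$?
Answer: $- \frac{237045121}{526864731} \approx -0.44992$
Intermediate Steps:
$\frac{34204 + \frac{1}{-23518 + 2727}}{-41197 - 34826} = \frac{34204 + \frac{1}{-20791}}{-76023} = \left(34204 - \frac{1}{20791}\right) \left(- \frac{1}{76023}\right) = \frac{711135363}{20791} \left(- \frac{1}{76023}\right) = - \frac{237045121}{526864731}$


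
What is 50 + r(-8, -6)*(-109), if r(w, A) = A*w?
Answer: -5182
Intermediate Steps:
50 + r(-8, -6)*(-109) = 50 - 6*(-8)*(-109) = 50 + 48*(-109) = 50 - 5232 = -5182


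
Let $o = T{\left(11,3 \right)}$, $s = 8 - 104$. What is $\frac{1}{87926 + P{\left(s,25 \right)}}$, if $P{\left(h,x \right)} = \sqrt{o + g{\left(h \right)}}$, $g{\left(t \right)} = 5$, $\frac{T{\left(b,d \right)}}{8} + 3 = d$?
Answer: $\frac{87926}{7730981471} - \frac{\sqrt{5}}{7730981471} \approx 1.1373 \cdot 10^{-5}$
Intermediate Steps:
$T{\left(b,d \right)} = -24 + 8 d$
$s = -96$ ($s = 8 - 104 = -96$)
$o = 0$ ($o = -24 + 8 \cdot 3 = -24 + 24 = 0$)
$P{\left(h,x \right)} = \sqrt{5}$ ($P{\left(h,x \right)} = \sqrt{0 + 5} = \sqrt{5}$)
$\frac{1}{87926 + P{\left(s,25 \right)}} = \frac{1}{87926 + \sqrt{5}}$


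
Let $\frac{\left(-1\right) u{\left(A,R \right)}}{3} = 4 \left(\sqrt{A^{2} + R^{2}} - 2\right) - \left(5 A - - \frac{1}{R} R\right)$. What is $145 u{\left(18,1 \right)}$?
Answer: $43065 - 8700 \sqrt{13} \approx 11697.0$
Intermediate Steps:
$u{\left(A,R \right)} = 27 - 12 \sqrt{A^{2} + R^{2}} + 15 A$ ($u{\left(A,R \right)} = - 3 \left(4 \left(\sqrt{A^{2} + R^{2}} - 2\right) - \left(5 A - - \frac{1}{R} R\right)\right) = - 3 \left(4 \left(\sqrt{A^{2} + R^{2}} - 2\right) - \left(1 + 5 A\right)\right) = - 3 \left(4 \left(-2 + \sqrt{A^{2} + R^{2}}\right) - \left(1 + 5 A\right)\right) = - 3 \left(\left(-8 + 4 \sqrt{A^{2} + R^{2}}\right) - \left(1 + 5 A\right)\right) = - 3 \left(-9 - 5 A + 4 \sqrt{A^{2} + R^{2}}\right) = 27 - 12 \sqrt{A^{2} + R^{2}} + 15 A$)
$145 u{\left(18,1 \right)} = 145 \left(27 - 12 \sqrt{18^{2} + 1^{2}} + 15 \cdot 18\right) = 145 \left(27 - 12 \sqrt{324 + 1} + 270\right) = 145 \left(27 - 12 \sqrt{325} + 270\right) = 145 \left(27 - 12 \cdot 5 \sqrt{13} + 270\right) = 145 \left(27 - 60 \sqrt{13} + 270\right) = 145 \left(297 - 60 \sqrt{13}\right) = 43065 - 8700 \sqrt{13}$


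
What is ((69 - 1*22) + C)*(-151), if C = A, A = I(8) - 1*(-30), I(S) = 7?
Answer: -12684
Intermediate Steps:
A = 37 (A = 7 - 1*(-30) = 7 + 30 = 37)
C = 37
((69 - 1*22) + C)*(-151) = ((69 - 1*22) + 37)*(-151) = ((69 - 22) + 37)*(-151) = (47 + 37)*(-151) = 84*(-151) = -12684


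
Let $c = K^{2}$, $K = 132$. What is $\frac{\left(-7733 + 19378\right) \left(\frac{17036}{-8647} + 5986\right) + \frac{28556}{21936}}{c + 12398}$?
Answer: $\frac{3304426956700013}{1414163653656} \approx 2336.7$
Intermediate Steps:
$c = 17424$ ($c = 132^{2} = 17424$)
$\frac{\left(-7733 + 19378\right) \left(\frac{17036}{-8647} + 5986\right) + \frac{28556}{21936}}{c + 12398} = \frac{\left(-7733 + 19378\right) \left(\frac{17036}{-8647} + 5986\right) + \frac{28556}{21936}}{17424 + 12398} = \frac{11645 \left(17036 \left(- \frac{1}{8647}\right) + 5986\right) + 28556 \cdot \frac{1}{21936}}{29822} = \left(11645 \left(- \frac{17036}{8647} + 5986\right) + \frac{7139}{5484}\right) \frac{1}{29822} = \left(11645 \cdot \frac{51743906}{8647} + \frac{7139}{5484}\right) \frac{1}{29822} = \left(\frac{602557785370}{8647} + \frac{7139}{5484}\right) \frac{1}{29822} = \frac{3304426956700013}{47420148} \cdot \frac{1}{29822} = \frac{3304426956700013}{1414163653656}$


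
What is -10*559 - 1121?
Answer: -6711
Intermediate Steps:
-10*559 - 1121 = -5590 - 1121 = -6711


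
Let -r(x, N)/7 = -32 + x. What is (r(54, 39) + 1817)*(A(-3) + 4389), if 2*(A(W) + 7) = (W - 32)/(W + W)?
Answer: 87505397/12 ≈ 7.2921e+6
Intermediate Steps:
r(x, N) = 224 - 7*x (r(x, N) = -7*(-32 + x) = 224 - 7*x)
A(W) = -7 + (-32 + W)/(4*W) (A(W) = -7 + ((W - 32)/(W + W))/2 = -7 + ((-32 + W)/((2*W)))/2 = -7 + ((-32 + W)*(1/(2*W)))/2 = -7 + ((-32 + W)/(2*W))/2 = -7 + (-32 + W)/(4*W))
(r(54, 39) + 1817)*(A(-3) + 4389) = ((224 - 7*54) + 1817)*((-27/4 - 8/(-3)) + 4389) = ((224 - 378) + 1817)*((-27/4 - 8*(-⅓)) + 4389) = (-154 + 1817)*((-27/4 + 8/3) + 4389) = 1663*(-49/12 + 4389) = 1663*(52619/12) = 87505397/12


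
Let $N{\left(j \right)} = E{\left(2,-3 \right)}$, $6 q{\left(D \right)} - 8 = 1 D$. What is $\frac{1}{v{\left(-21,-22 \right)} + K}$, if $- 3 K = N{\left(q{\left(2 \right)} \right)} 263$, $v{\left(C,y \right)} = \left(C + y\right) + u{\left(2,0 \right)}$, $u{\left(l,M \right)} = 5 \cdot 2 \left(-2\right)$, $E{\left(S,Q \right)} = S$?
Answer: $- \frac{3}{715} \approx -0.0041958$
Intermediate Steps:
$q{\left(D \right)} = \frac{4}{3} + \frac{D}{6}$ ($q{\left(D \right)} = \frac{4}{3} + \frac{1 D}{6} = \frac{4}{3} + \frac{D}{6}$)
$u{\left(l,M \right)} = -20$ ($u{\left(l,M \right)} = 10 \left(-2\right) = -20$)
$N{\left(j \right)} = 2$
$v{\left(C,y \right)} = -20 + C + y$ ($v{\left(C,y \right)} = \left(C + y\right) - 20 = -20 + C + y$)
$K = - \frac{526}{3}$ ($K = - \frac{2 \cdot 263}{3} = \left(- \frac{1}{3}\right) 526 = - \frac{526}{3} \approx -175.33$)
$\frac{1}{v{\left(-21,-22 \right)} + K} = \frac{1}{\left(-20 - 21 - 22\right) - \frac{526}{3}} = \frac{1}{-63 - \frac{526}{3}} = \frac{1}{- \frac{715}{3}} = - \frac{3}{715}$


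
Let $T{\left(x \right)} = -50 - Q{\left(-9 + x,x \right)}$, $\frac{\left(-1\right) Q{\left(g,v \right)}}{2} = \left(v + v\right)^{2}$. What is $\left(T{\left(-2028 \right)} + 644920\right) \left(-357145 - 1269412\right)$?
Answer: $-54566338650094$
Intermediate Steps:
$Q{\left(g,v \right)} = - 8 v^{2}$ ($Q{\left(g,v \right)} = - 2 \left(v + v\right)^{2} = - 2 \left(2 v\right)^{2} = - 2 \cdot 4 v^{2} = - 8 v^{2}$)
$T{\left(x \right)} = -50 + 8 x^{2}$ ($T{\left(x \right)} = -50 - - 8 x^{2} = -50 + 8 x^{2}$)
$\left(T{\left(-2028 \right)} + 644920\right) \left(-357145 - 1269412\right) = \left(\left(-50 + 8 \left(-2028\right)^{2}\right) + 644920\right) \left(-357145 - 1269412\right) = \left(\left(-50 + 8 \cdot 4112784\right) + 644920\right) \left(-1626557\right) = \left(\left(-50 + 32902272\right) + 644920\right) \left(-1626557\right) = \left(32902222 + 644920\right) \left(-1626557\right) = 33547142 \left(-1626557\right) = -54566338650094$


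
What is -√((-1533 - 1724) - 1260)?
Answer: -I*√4517 ≈ -67.209*I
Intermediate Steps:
-√((-1533 - 1724) - 1260) = -√(-3257 - 1260) = -√(-4517) = -I*√4517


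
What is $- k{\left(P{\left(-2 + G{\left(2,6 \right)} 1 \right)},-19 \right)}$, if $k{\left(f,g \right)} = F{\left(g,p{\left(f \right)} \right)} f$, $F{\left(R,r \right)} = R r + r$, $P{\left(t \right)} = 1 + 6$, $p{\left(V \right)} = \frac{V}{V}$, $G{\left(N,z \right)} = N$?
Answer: $126$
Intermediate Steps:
$p{\left(V \right)} = 1$
$P{\left(t \right)} = 7$
$F{\left(R,r \right)} = r + R r$
$k{\left(f,g \right)} = f \left(1 + g\right)$ ($k{\left(f,g \right)} = 1 \left(1 + g\right) f = \left(1 + g\right) f = f \left(1 + g\right)$)
$- k{\left(P{\left(-2 + G{\left(2,6 \right)} 1 \right)},-19 \right)} = - 7 \left(1 - 19\right) = - 7 \left(-18\right) = \left(-1\right) \left(-126\right) = 126$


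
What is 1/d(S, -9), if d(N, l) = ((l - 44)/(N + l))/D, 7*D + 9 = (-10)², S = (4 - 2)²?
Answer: 65/53 ≈ 1.2264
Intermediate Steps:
S = 4 (S = 2² = 4)
D = 13 (D = -9/7 + (⅐)*(-10)² = -9/7 + (⅐)*100 = -9/7 + 100/7 = 13)
d(N, l) = (-44 + l)/(13*(N + l)) (d(N, l) = ((l - 44)/(N + l))/13 = ((-44 + l)/(N + l))*(1/13) = (-44 + l)/(13*(N + l)))
1/d(S, -9) = 1/((-44 - 9)/(13*(4 - 9))) = 1/((1/13)*(-53)/(-5)) = 1/((1/13)*(-⅕)*(-53)) = 1/(53/65) = 65/53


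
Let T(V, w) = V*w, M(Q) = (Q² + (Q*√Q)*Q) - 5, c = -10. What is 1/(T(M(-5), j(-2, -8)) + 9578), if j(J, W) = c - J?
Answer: 4709/44449362 + 50*I*√5/22224681 ≈ 0.00010594 + 5.0306e-6*I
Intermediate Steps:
M(Q) = -5 + Q² + Q^(5/2) (M(Q) = (Q² + Q^(3/2)*Q) - 5 = (Q² + Q^(5/2)) - 5 = -5 + Q² + Q^(5/2))
j(J, W) = -10 - J
1/(T(M(-5), j(-2, -8)) + 9578) = 1/((-5 + (-5)² + (-5)^(5/2))*(-10 - 1*(-2)) + 9578) = 1/((-5 + 25 + 25*I*√5)*(-10 + 2) + 9578) = 1/((20 + 25*I*√5)*(-8) + 9578) = 1/((-160 - 200*I*√5) + 9578) = 1/(9418 - 200*I*√5)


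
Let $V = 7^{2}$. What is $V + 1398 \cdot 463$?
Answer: $647323$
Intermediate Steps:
$V = 49$
$V + 1398 \cdot 463 = 49 + 1398 \cdot 463 = 49 + 647274 = 647323$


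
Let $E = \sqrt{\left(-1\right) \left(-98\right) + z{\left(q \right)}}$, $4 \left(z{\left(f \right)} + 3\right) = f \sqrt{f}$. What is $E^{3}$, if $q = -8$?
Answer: $\left(95 - 4 i \sqrt{2}\right)^{\frac{3}{2}} \approx 924.71 - 82.717 i$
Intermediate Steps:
$z{\left(f \right)} = -3 + \frac{f^{\frac{3}{2}}}{4}$ ($z{\left(f \right)} = -3 + \frac{f \sqrt{f}}{4} = -3 + \frac{f^{\frac{3}{2}}}{4}$)
$E = \sqrt{95 - 4 i \sqrt{2}}$ ($E = \sqrt{\left(-1\right) \left(-98\right) - \left(3 - \frac{\left(-8\right)^{\frac{3}{2}}}{4}\right)} = \sqrt{98 - \left(3 - \frac{\left(-16\right) i \sqrt{2}}{4}\right)} = \sqrt{98 - \left(3 + 4 i \sqrt{2}\right)} = \sqrt{95 - 4 i \sqrt{2}} \approx 9.7511 - 0.29006 i$)
$E^{3} = \left(\sqrt{95 - 4 i \sqrt{2}}\right)^{3} = \left(95 - 4 i \sqrt{2}\right)^{\frac{3}{2}}$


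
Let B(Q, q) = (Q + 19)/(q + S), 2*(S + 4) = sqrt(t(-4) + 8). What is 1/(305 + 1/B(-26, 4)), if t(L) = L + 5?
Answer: 14/4267 ≈ 0.0032810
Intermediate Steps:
t(L) = 5 + L
S = -5/2 (S = -4 + sqrt((5 - 4) + 8)/2 = -4 + sqrt(1 + 8)/2 = -4 + sqrt(9)/2 = -4 + (1/2)*3 = -4 + 3/2 = -5/2 ≈ -2.5000)
B(Q, q) = (19 + Q)/(-5/2 + q) (B(Q, q) = (Q + 19)/(q - 5/2) = (19 + Q)/(-5/2 + q))
1/(305 + 1/B(-26, 4)) = 1/(305 + 1/(2*(19 - 26)/(-5 + 2*4))) = 1/(305 + 1/(2*(-7)/(-5 + 8))) = 1/(305 + 1/(2*(-7)/3)) = 1/(305 + 1/(2*(1/3)*(-7))) = 1/(305 + 1/(-14/3)) = 1/(305 - 3/14) = 1/(4267/14) = 14/4267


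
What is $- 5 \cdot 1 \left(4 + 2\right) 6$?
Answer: $-180$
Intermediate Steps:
$- 5 \cdot 1 \left(4 + 2\right) 6 = - 5 \cdot 1 \cdot 6 \cdot 6 = \left(-5\right) 6 \cdot 6 = \left(-30\right) 6 = -180$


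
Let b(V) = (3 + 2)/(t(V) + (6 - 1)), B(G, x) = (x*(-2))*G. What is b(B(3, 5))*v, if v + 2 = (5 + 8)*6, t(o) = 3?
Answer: 95/2 ≈ 47.500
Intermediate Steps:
v = 76 (v = -2 + (5 + 8)*6 = -2 + 13*6 = -2 + 78 = 76)
B(G, x) = -2*G*x (B(G, x) = (-2*x)*G = -2*G*x)
b(V) = 5/8 (b(V) = (3 + 2)/(3 + (6 - 1)) = 5/(3 + 5) = 5/8)
b(B(3, 5))*v = (5/8)*76 = 95/2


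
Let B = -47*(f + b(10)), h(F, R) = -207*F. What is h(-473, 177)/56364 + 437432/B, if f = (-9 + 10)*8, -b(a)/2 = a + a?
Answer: 11743691/40138 ≈ 292.58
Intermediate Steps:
b(a) = -4*a (b(a) = -2*(a + a) = -4*a)
f = 8 (f = 1*8 = 8)
B = 1504 (B = -47*(8 - 4*10) = -47*(8 - 40) = -47*(-32) = 1504)
h(-473, 177)/56364 + 437432/B = -207*(-473)/56364 + 437432/1504 = 97911*(1/56364) + 437432*(1/1504) = 2967/1708 + 54679/188 = 11743691/40138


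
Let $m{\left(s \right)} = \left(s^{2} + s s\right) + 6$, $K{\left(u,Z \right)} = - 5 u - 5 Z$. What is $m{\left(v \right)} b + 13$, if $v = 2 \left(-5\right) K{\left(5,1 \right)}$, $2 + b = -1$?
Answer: $-540005$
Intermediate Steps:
$K{\left(u,Z \right)} = - 5 Z - 5 u$
$b = -3$ ($b = -2 - 1 = -3$)
$v = 300$ ($v = 2 \left(-5\right) \left(\left(-5\right) 1 - 25\right) = - 10 \left(-5 - 25\right) = \left(-10\right) \left(-30\right) = 300$)
$m{\left(s \right)} = 6 + 2 s^{2}$ ($m{\left(s \right)} = \left(s^{2} + s^{2}\right) + 6 = 2 s^{2} + 6 = 6 + 2 s^{2}$)
$m{\left(v \right)} b + 13 = \left(6 + 2 \cdot 300^{2}\right) \left(-3\right) + 13 = \left(6 + 2 \cdot 90000\right) \left(-3\right) + 13 = \left(6 + 180000\right) \left(-3\right) + 13 = 180006 \left(-3\right) + 13 = -540018 + 13 = -540005$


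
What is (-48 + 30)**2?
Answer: 324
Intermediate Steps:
(-48 + 30)**2 = (-18)**2 = 324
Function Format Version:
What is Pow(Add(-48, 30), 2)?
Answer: 324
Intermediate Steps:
Pow(Add(-48, 30), 2) = Pow(-18, 2) = 324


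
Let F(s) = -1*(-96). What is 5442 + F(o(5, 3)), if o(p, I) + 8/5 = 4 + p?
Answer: 5538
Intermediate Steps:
o(p, I) = 12/5 + p (o(p, I) = -8/5 + (4 + p) = 12/5 + p)
F(s) = 96
5442 + F(o(5, 3)) = 5442 + 96 = 5538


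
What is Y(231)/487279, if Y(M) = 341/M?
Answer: 31/10232859 ≈ 3.0295e-6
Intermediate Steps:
Y(231)/487279 = (341/231)/487279 = (341*(1/231))*(1/487279) = (31/21)*(1/487279) = 31/10232859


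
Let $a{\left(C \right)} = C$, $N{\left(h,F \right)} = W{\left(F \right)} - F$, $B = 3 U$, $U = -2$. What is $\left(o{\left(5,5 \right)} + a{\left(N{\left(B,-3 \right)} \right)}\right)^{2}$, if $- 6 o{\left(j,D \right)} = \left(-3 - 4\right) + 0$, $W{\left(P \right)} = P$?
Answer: $\frac{49}{36} \approx 1.3611$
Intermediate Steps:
$B = -6$ ($B = 3 \left(-2\right) = -6$)
$N{\left(h,F \right)} = 0$ ($N{\left(h,F \right)} = F - F = 0$)
$o{\left(j,D \right)} = \frac{7}{6}$ ($o{\left(j,D \right)} = - \frac{\left(-3 - 4\right) + 0}{6} = - \frac{-7 + 0}{6} = \left(- \frac{1}{6}\right) \left(-7\right) = \frac{7}{6}$)
$\left(o{\left(5,5 \right)} + a{\left(N{\left(B,-3 \right)} \right)}\right)^{2} = \left(\frac{7}{6} + 0\right)^{2} = \left(\frac{7}{6}\right)^{2} = \frac{49}{36}$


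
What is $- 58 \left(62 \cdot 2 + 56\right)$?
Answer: $-10440$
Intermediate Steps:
$- 58 \left(62 \cdot 2 + 56\right) = - 58 \left(124 + 56\right) = \left(-58\right) 180 = -10440$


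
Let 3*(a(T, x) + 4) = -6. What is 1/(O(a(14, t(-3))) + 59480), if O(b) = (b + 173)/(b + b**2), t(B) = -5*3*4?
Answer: 30/1784567 ≈ 1.6811e-5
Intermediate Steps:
t(B) = -60 (t(B) = -15*4 = -60)
a(T, x) = -6 (a(T, x) = -4 + (1/3)*(-6) = -4 - 2 = -6)
O(b) = (173 + b)/(b + b**2)
1/(O(a(14, t(-3))) + 59480) = 1/((173 - 6)/((-6)*(1 - 6)) + 59480) = 1/(-1/6*167/(-5) + 59480) = 1/(-1/6*(-1/5)*167 + 59480) = 1/(167/30 + 59480) = 1/(1784567/30) = 30/1784567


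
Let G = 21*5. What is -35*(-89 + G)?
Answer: -560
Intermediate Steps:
G = 105
-35*(-89 + G) = -35*(-89 + 105) = -35*16 = -560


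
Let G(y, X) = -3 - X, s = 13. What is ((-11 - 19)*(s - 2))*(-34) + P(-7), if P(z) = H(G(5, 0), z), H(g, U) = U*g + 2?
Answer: 11243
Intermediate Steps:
H(g, U) = 2 + U*g
P(z) = 2 - 3*z (P(z) = 2 + z*(-3 - 1*0) = 2 + z*(-3 + 0) = 2 + z*(-3) = 2 - 3*z)
((-11 - 19)*(s - 2))*(-34) + P(-7) = ((-11 - 19)*(13 - 2))*(-34) + (2 - 3*(-7)) = -30*11*(-34) + (2 + 21) = -330*(-34) + 23 = 11220 + 23 = 11243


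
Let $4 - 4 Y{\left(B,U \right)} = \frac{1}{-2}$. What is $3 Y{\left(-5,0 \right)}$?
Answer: $\frac{27}{8} \approx 3.375$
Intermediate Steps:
$Y{\left(B,U \right)} = \frac{9}{8}$ ($Y{\left(B,U \right)} = 1 - \frac{1}{4 \left(-2\right)} = 1 - - \frac{1}{8} = 1 + \frac{1}{8} = \frac{9}{8}$)
$3 Y{\left(-5,0 \right)} = 3 \cdot \frac{9}{8} = \frac{27}{8}$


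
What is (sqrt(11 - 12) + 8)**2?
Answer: (8 + I)**2 ≈ 63.0 + 16.0*I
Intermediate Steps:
(sqrt(11 - 12) + 8)**2 = (sqrt(-1) + 8)**2 = (I + 8)**2 = (8 + I)**2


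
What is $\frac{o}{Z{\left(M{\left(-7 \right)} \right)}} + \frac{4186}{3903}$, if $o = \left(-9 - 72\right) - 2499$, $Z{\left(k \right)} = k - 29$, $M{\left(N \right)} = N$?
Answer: $\frac{283901}{3903} \approx 72.739$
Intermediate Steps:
$Z{\left(k \right)} = -29 + k$ ($Z{\left(k \right)} = k - 29 = -29 + k$)
$o = -2580$ ($o = \left(-9 - 72\right) - 2499 = -81 - 2499 = -2580$)
$\frac{o}{Z{\left(M{\left(-7 \right)} \right)}} + \frac{4186}{3903} = - \frac{2580}{-29 - 7} + \frac{4186}{3903} = - \frac{2580}{-36} + 4186 \cdot \frac{1}{3903} = \left(-2580\right) \left(- \frac{1}{36}\right) + \frac{4186}{3903} = \frac{215}{3} + \frac{4186}{3903} = \frac{283901}{3903}$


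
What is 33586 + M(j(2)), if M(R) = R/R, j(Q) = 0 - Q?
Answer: 33587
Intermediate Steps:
j(Q) = -Q
M(R) = 1
33586 + M(j(2)) = 33586 + 1 = 33587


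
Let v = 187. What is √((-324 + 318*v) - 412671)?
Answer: 3*I*√39281 ≈ 594.58*I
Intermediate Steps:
√((-324 + 318*v) - 412671) = √((-324 + 318*187) - 412671) = √((-324 + 59466) - 412671) = √(59142 - 412671) = √(-353529) = 3*I*√39281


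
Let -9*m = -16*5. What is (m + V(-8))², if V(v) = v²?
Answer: 430336/81 ≈ 5312.8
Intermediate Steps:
m = 80/9 (m = -(-16)*5/9 = -⅑*(-80) = 80/9 ≈ 8.8889)
(m + V(-8))² = (80/9 + (-8)²)² = (80/9 + 64)² = (656/9)² = 430336/81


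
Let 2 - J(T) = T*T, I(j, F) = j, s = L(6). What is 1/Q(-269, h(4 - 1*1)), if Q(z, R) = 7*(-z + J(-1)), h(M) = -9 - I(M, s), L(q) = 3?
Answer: 1/1890 ≈ 0.00052910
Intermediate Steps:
s = 3
J(T) = 2 - T² (J(T) = 2 - T*T = 2 - T²)
h(M) = -9 - M
Q(z, R) = 7 - 7*z (Q(z, R) = 7*(-z + (2 - 1*(-1)²)) = 7*(-z + (2 - 1*1)) = 7*(-z + (2 - 1)) = 7*(-z + 1) = 7*(1 - z) = 7 - 7*z)
1/Q(-269, h(4 - 1*1)) = 1/(7 - 7*(-269)) = 1/(7 + 1883) = 1/1890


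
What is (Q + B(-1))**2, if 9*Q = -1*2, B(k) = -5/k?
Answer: 1849/81 ≈ 22.827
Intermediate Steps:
Q = -2/9 (Q = (-1*2)/9 = (1/9)*(-2) = -2/9 ≈ -0.22222)
(Q + B(-1))**2 = (-2/9 - 5/(-1))**2 = (-2/9 - 5*(-1))**2 = (-2/9 + 5)**2 = (43/9)**2 = 1849/81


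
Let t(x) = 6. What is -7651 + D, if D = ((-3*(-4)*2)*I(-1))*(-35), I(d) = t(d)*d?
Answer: -2611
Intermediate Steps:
I(d) = 6*d
D = 5040 (D = ((-3*(-4)*2)*(6*(-1)))*(-35) = ((12*2)*(-6))*(-35) = (24*(-6))*(-35) = -144*(-35) = 5040)
-7651 + D = -7651 + 5040 = -2611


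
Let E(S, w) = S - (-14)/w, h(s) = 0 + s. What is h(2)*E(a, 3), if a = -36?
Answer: -188/3 ≈ -62.667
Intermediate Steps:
h(s) = s
E(S, w) = S + 14/w
h(2)*E(a, 3) = 2*(-36 + 14/3) = 2*(-94/3) = -188/3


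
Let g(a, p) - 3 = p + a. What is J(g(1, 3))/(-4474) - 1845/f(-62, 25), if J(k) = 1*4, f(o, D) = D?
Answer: -825463/11185 ≈ -73.801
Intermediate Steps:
g(a, p) = 3 + a + p (g(a, p) = 3 + (p + a) = 3 + (a + p) = 3 + a + p)
J(k) = 4
J(g(1, 3))/(-4474) - 1845/f(-62, 25) = 4/(-4474) - 1845/25 = 4*(-1/4474) - 1845*1/25 = -2/2237 - 369/5 = -825463/11185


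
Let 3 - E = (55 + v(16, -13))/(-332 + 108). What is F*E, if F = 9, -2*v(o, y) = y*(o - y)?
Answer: 16479/448 ≈ 36.784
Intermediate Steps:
v(o, y) = -y*(o - y)/2
E = 1831/448 (E = 3 - (55 + (½)*(-13)*(-13 - 1*16))/(-332 + 108) = 3 - (55 + (½)*(-13)*(-13 - 16))/(-224) = 3 - (55 + (½)*(-13)*(-29))*(-1)/224 = 3 - (55 + 377/2)*(-1)/224 = 3 - 487*(-1)/(2*224) = 3 - 1*(-487/448) = 3 + 487/448 = 1831/448 ≈ 4.0871)
F*E = 9*(1831/448) = 16479/448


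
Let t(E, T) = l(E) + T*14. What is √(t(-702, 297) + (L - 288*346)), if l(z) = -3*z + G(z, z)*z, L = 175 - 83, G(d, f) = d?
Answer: 2*√99878 ≈ 632.07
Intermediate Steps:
L = 92
l(z) = z² - 3*z (l(z) = -3*z + z*z = -3*z + z² = z² - 3*z)
t(E, T) = 14*T + E*(-3 + E) (t(E, T) = E*(-3 + E) + T*14 = E*(-3 + E) + 14*T = 14*T + E*(-3 + E))
√(t(-702, 297) + (L - 288*346)) = √((14*297 - 702*(-3 - 702)) + (92 - 288*346)) = √((4158 - 702*(-705)) + (92 - 99648)) = √((4158 + 494910) - 99556) = √(499068 - 99556) = √399512 = 2*√99878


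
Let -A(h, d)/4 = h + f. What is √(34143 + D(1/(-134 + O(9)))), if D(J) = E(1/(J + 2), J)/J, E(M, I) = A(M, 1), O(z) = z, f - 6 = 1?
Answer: √2349466143/249 ≈ 194.66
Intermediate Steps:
f = 7 (f = 6 + 1 = 7)
A(h, d) = -28 - 4*h (A(h, d) = -4*(h + 7) = -4*(7 + h) = -28 - 4*h)
E(M, I) = -28 - 4*M
D(J) = (-28 - 4/(2 + J))/J (D(J) = (-28 - 4/(J + 2))/J = (-28 - 4/(2 + J))/J)
√(34143 + D(1/(-134 + O(9)))) = √(34143 + 4*(-15 - 7/(-134 + 9))/((1/(-134 + 9))*(2 + 1/(-134 + 9)))) = √(34143 + 4*(-15 - 7/(-125))/((1/(-125))*(2 + 1/(-125)))) = √(34143 + 4*(-15 - 7*(-1/125))/((-1/125)*(2 - 1/125))) = √(34143 + 4*(-125)*(-15 + 7/125)/(249/125)) = √(34143 + 4*(-125)*(125/249)*(-1868/125)) = √(34143 + 934000/249) = √(9435607/249) = √2349466143/249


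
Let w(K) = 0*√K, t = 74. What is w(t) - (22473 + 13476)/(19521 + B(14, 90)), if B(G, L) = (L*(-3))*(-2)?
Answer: -11983/6687 ≈ -1.7920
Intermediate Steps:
B(G, L) = 6*L (B(G, L) = -3*L*(-2) = 6*L)
w(K) = 0
w(t) - (22473 + 13476)/(19521 + B(14, 90)) = 0 - (22473 + 13476)/(19521 + 6*90) = 0 - 35949/(19521 + 540) = 0 - 35949/20061 = 0 - 1*11983/6687 = 0 - 11983/6687 = -11983/6687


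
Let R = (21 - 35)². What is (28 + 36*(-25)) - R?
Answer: -1068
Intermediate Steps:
R = 196 (R = (-14)² = 196)
(28 + 36*(-25)) - R = (28 + 36*(-25)) - 1*196 = (28 - 900) - 196 = -872 - 196 = -1068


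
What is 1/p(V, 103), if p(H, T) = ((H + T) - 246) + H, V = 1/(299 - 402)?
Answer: -103/14731 ≈ -0.0069921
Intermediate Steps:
V = -1/103 (V = 1/(-103) = -1/103 ≈ -0.0097087)
p(H, T) = -246 + T + 2*H (p(H, T) = (-246 + H + T) + H = -246 + T + 2*H)
1/p(V, 103) = 1/(-246 + 103 + 2*(-1/103)) = 1/(-246 + 103 - 2/103) = 1/(-14731/103) = -103/14731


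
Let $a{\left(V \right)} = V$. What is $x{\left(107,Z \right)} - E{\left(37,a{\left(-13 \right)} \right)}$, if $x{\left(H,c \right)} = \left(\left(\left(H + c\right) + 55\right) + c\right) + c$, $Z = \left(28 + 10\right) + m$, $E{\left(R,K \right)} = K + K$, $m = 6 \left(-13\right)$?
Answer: $68$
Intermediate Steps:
$m = -78$
$E{\left(R,K \right)} = 2 K$
$Z = -40$ ($Z = \left(28 + 10\right) - 78 = 38 - 78 = -40$)
$x{\left(H,c \right)} = 55 + H + 3 c$ ($x{\left(H,c \right)} = \left(\left(55 + H + c\right) + c\right) + c = \left(55 + H + 2 c\right) + c = 55 + H + 3 c$)
$x{\left(107,Z \right)} - E{\left(37,a{\left(-13 \right)} \right)} = \left(55 + 107 + 3 \left(-40\right)\right) - 2 \left(-13\right) = \left(55 + 107 - 120\right) - -26 = 42 + 26 = 68$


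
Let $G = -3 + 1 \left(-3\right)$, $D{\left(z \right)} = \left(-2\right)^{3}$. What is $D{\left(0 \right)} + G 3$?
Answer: $-26$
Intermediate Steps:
$D{\left(z \right)} = -8$
$G = -6$ ($G = -3 - 3 = -6$)
$D{\left(0 \right)} + G 3 = -8 - 18 = -26$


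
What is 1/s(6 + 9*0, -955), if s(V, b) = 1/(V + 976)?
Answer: 982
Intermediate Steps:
s(V, b) = 1/(976 + V)
1/s(6 + 9*0, -955) = 1/(1/(976 + (6 + 9*0))) = 1/(1/(976 + (6 + 0))) = 1/(1/(976 + 6)) = 1/(1/982) = 982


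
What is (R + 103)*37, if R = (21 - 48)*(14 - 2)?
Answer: -8177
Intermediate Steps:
R = -324 (R = -27*12 = -324)
(R + 103)*37 = (-324 + 103)*37 = -221*37 = -8177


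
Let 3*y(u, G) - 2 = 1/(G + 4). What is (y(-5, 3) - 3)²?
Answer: 256/49 ≈ 5.2245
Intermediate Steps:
y(u, G) = ⅔ + 1/(3*(4 + G)) (y(u, G) = ⅔ + 1/(3*(G + 4)) = ⅔ + 1/(3*(4 + G)))
(y(-5, 3) - 3)² = ((9 + 2*3)/(3*(4 + 3)) - 3)² = ((⅓)*(9 + 6)/7 - 3)² = ((⅓)*(⅐)*15 - 3)² = (5/7 - 3)² = (-16/7)² = 256/49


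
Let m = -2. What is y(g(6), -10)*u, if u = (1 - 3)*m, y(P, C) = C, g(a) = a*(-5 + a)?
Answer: -40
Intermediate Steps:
u = 4 (u = (1 - 3)*(-2) = -2*(-2) = 4)
y(g(6), -10)*u = -10*4 = -40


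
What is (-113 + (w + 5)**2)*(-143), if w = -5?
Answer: 16159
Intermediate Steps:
(-113 + (w + 5)**2)*(-143) = (-113 + (-5 + 5)**2)*(-143) = (-113 + 0**2)*(-143) = (-113 + 0)*(-143) = -113*(-143) = 16159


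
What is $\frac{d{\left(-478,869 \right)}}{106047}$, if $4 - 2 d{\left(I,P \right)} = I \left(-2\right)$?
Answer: $- \frac{476}{106047} \approx -0.0044886$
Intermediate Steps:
$d{\left(I,P \right)} = 2 + I$ ($d{\left(I,P \right)} = 2 - \frac{I \left(-2\right)}{2} = 2 - \frac{\left(-2\right) I}{2} = 2 + I$)
$\frac{d{\left(-478,869 \right)}}{106047} = \frac{2 - 478}{106047} = \left(-476\right) \frac{1}{106047} = - \frac{476}{106047}$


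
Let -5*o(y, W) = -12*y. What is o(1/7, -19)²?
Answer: 144/1225 ≈ 0.11755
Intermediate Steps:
o(y, W) = 12*y/5 (o(y, W) = -(-12)*y/5 = 12*y/5)
o(1/7, -19)² = ((12/5)/7)² = ((12/5)*(⅐))² = (12/35)² = 144/1225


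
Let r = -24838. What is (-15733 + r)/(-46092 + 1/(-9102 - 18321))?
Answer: 1112578533/1263980917 ≈ 0.88022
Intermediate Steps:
(-15733 + r)/(-46092 + 1/(-9102 - 18321)) = (-15733 - 24838)/(-46092 + 1/(-9102 - 18321)) = -40571/(-46092 + 1/(-27423)) = -40571/(-46092 - 1/27423) = -40571/(-1263980917/27423) = -40571*(-27423/1263980917) = 1112578533/1263980917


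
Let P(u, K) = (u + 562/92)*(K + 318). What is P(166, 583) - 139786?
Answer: 703061/46 ≈ 15284.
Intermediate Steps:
P(u, K) = (318 + K)*(281/46 + u) (P(u, K) = (u + 562*(1/92))*(318 + K) = (u + 281/46)*(318 + K) = (281/46 + u)*(318 + K) = (318 + K)*(281/46 + u))
P(166, 583) - 139786 = (44679/23 + 318*166 + (281/46)*583 + 583*166) - 139786 = (44679/23 + 52788 + 163823/46 + 96778) - 139786 = 7133217/46 - 139786 = 703061/46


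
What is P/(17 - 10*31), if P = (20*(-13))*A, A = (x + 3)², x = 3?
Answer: 9360/293 ≈ 31.945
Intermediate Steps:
A = 36 (A = (3 + 3)² = 6² = 36)
P = -9360 (P = (20*(-13))*36 = -260*36 = -9360)
P/(17 - 10*31) = -9360/(17 - 10*31) = -9360/(17 - 310) = -9360/(-293) = -9360*(-1/293) = 9360/293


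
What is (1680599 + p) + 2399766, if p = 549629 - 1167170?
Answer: 3462824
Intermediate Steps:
p = -617541
(1680599 + p) + 2399766 = (1680599 - 617541) + 2399766 = 1063058 + 2399766 = 3462824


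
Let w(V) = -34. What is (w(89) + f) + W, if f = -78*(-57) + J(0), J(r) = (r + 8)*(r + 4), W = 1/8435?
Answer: 37485141/8435 ≈ 4444.0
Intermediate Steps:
W = 1/8435 ≈ 0.00011855
J(r) = (4 + r)*(8 + r) (J(r) = (8 + r)*(4 + r) = (4 + r)*(8 + r))
f = 4478 (f = -78*(-57) + (32 + 0² + 12*0) = 4446 + (32 + 0 + 0) = 4446 + 32 = 4478)
(w(89) + f) + W = (-34 + 4478) + 1/8435 = 4444 + 1/8435 = 37485141/8435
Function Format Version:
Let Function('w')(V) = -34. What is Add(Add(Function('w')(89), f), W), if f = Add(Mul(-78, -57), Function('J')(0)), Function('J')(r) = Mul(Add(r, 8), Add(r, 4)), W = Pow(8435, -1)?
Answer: Rational(37485141, 8435) ≈ 4444.0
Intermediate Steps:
W = Rational(1, 8435) ≈ 0.00011855
Function('J')(r) = Mul(Add(4, r), Add(8, r)) (Function('J')(r) = Mul(Add(8, r), Add(4, r)) = Mul(Add(4, r), Add(8, r)))
f = 4478 (f = Add(Mul(-78, -57), Add(32, Pow(0, 2), Mul(12, 0))) = Add(4446, Add(32, 0, 0)) = Add(4446, 32) = 4478)
Add(Add(Function('w')(89), f), W) = Add(Add(-34, 4478), Rational(1, 8435)) = Add(4444, Rational(1, 8435)) = Rational(37485141, 8435)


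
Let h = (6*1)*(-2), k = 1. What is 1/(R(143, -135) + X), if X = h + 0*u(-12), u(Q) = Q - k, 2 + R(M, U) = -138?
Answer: -1/152 ≈ -0.0065789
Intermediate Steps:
R(M, U) = -140 (R(M, U) = -2 - 138 = -140)
h = -12 (h = 6*(-2) = -12)
u(Q) = -1 + Q (u(Q) = Q - 1*1 = Q - 1 = -1 + Q)
X = -12 (X = -12 + 0*(-1 - 12) = -12 + 0*(-13) = -12 + 0 = -12)
1/(R(143, -135) + X) = 1/(-140 - 12) = 1/(-152) = -1/152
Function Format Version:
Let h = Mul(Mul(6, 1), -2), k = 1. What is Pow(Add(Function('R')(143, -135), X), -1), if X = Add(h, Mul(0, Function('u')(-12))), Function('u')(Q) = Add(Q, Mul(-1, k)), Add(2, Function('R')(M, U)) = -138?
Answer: Rational(-1, 152) ≈ -0.0065789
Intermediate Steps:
Function('R')(M, U) = -140 (Function('R')(M, U) = Add(-2, -138) = -140)
h = -12 (h = Mul(6, -2) = -12)
Function('u')(Q) = Add(-1, Q) (Function('u')(Q) = Add(Q, Mul(-1, 1)) = Add(Q, -1) = Add(-1, Q))
X = -12 (X = Add(-12, Mul(0, Add(-1, -12))) = Add(-12, Mul(0, -13)) = Add(-12, 0) = -12)
Pow(Add(Function('R')(143, -135), X), -1) = Pow(Add(-140, -12), -1) = Pow(-152, -1) = Rational(-1, 152)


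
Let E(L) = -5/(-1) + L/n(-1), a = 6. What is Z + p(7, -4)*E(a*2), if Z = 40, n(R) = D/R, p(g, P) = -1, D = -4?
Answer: 32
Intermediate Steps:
n(R) = -4/R
E(L) = 5 + L/4 (E(L) = -5/(-1) + L/((-4/(-1))) = -5*(-1) + L/((-4*(-1))) = 5 + L/4)
Z + p(7, -4)*E(a*2) = 40 - (5 + (6*2)/4) = 40 - (5 + (¼)*12) = 40 - (5 + 3) = 40 - 1*8 = 40 - 8 = 32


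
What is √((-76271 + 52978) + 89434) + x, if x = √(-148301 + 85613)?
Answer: 3*√7349 + 4*I*√3918 ≈ 257.18 + 250.38*I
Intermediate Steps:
x = 4*I*√3918 (x = √(-62688) = 4*I*√3918 ≈ 250.38*I)
√((-76271 + 52978) + 89434) + x = √((-76271 + 52978) + 89434) + 4*I*√3918 = √(-23293 + 89434) + 4*I*√3918 = √66141 + 4*I*√3918 = 3*√7349 + 4*I*√3918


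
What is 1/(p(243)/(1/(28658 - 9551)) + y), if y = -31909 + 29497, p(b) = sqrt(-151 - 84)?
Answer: -268/9533224251 - 2123*I*sqrt(235)/9533224251 ≈ -2.8112e-8 - 3.4138e-6*I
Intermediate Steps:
p(b) = I*sqrt(235) (p(b) = sqrt(-235) = I*sqrt(235))
y = -2412
1/(p(243)/(1/(28658 - 9551)) + y) = 1/((I*sqrt(235))/(1/(28658 - 9551)) - 2412) = 1/((I*sqrt(235))/(1/19107) - 2412) = 1/((I*sqrt(235))*19107 - 2412) = 1/(19107*I*sqrt(235) - 2412) = 1/(-2412 + 19107*I*sqrt(235))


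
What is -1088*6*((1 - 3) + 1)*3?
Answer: 19584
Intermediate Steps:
-1088*6*((1 - 3) + 1)*3 = -1088*6*(-2 + 1)*3 = -1088*6*(-1)*3 = -(-6528)*3 = -1088*(-18) = 19584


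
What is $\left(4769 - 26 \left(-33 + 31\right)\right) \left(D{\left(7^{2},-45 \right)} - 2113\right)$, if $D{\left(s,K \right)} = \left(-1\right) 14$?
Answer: $-10254267$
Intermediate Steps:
$D{\left(s,K \right)} = -14$
$\left(4769 - 26 \left(-33 + 31\right)\right) \left(D{\left(7^{2},-45 \right)} - 2113\right) = \left(4769 - 26 \left(-33 + 31\right)\right) \left(-14 - 2113\right) = \left(4769 - -52\right) \left(-2127\right) = \left(4769 + 52\right) \left(-2127\right) = 4821 \left(-2127\right) = -10254267$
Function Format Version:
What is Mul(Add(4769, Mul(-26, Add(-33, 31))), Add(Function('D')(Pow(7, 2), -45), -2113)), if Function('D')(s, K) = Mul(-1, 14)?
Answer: -10254267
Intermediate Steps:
Function('D')(s, K) = -14
Mul(Add(4769, Mul(-26, Add(-33, 31))), Add(Function('D')(Pow(7, 2), -45), -2113)) = Mul(Add(4769, Mul(-26, Add(-33, 31))), Add(-14, -2113)) = Mul(Add(4769, Mul(-26, -2)), -2127) = Mul(Add(4769, 52), -2127) = Mul(4821, -2127) = -10254267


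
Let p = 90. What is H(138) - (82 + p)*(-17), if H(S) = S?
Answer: 3062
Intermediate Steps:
H(138) - (82 + p)*(-17) = 138 - (82 + 90)*(-17) = 138 - 172*(-17) = 138 - 1*(-2924) = 138 + 2924 = 3062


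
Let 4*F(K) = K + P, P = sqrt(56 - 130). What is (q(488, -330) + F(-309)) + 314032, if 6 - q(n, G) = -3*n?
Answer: 1261699/4 + I*sqrt(74)/4 ≈ 3.1543e+5 + 2.1506*I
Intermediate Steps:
P = I*sqrt(74) (P = sqrt(-74) = I*sqrt(74) ≈ 8.6023*I)
q(n, G) = 6 + 3*n (q(n, G) = 6 - (-3)*n = 6 + 3*n)
F(K) = K/4 + I*sqrt(74)/4 (F(K) = (K + I*sqrt(74))/4 = K/4 + I*sqrt(74)/4)
(q(488, -330) + F(-309)) + 314032 = ((6 + 3*488) + ((1/4)*(-309) + I*sqrt(74)/4)) + 314032 = ((6 + 1464) + (-309/4 + I*sqrt(74)/4)) + 314032 = (1470 + (-309/4 + I*sqrt(74)/4)) + 314032 = (5571/4 + I*sqrt(74)/4) + 314032 = 1261699/4 + I*sqrt(74)/4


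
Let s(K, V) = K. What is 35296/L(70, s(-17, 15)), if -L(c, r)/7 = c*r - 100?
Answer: 17648/4515 ≈ 3.9087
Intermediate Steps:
L(c, r) = 700 - 7*c*r (L(c, r) = -7*(c*r - 100) = -7*(-100 + c*r) = 700 - 7*c*r)
35296/L(70, s(-17, 15)) = 35296/(700 - 7*70*(-17)) = 35296/(700 + 8330) = 35296/9030 = 35296*(1/9030) = 17648/4515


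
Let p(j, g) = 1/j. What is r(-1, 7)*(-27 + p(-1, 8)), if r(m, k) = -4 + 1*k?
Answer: -84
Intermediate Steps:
r(m, k) = -4 + k
r(-1, 7)*(-27 + p(-1, 8)) = (-4 + 7)*(-27 + 1/(-1)) = 3*(-27 - 1) = 3*(-28) = -84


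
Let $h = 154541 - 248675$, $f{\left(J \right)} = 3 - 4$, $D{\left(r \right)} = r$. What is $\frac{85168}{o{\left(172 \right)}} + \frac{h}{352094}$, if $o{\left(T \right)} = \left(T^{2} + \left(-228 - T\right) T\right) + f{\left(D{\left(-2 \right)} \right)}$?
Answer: $- \frac{16839397435}{6904035199} \approx -2.4391$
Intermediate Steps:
$f{\left(J \right)} = -1$ ($f{\left(J \right)} = 3 - 4 = -1$)
$h = -94134$
$o{\left(T \right)} = -1 + T^{2} + T \left(-228 - T\right)$ ($o{\left(T \right)} = \left(T^{2} + \left(-228 - T\right) T\right) - 1 = \left(T^{2} + T \left(-228 - T\right)\right) - 1 = -1 + T^{2} + T \left(-228 - T\right)$)
$\frac{85168}{o{\left(172 \right)}} + \frac{h}{352094} = \frac{85168}{-1 - 39216} - \frac{94134}{352094} = \frac{85168}{-1 - 39216} - \frac{47067}{176047} = \frac{85168}{-39217} - \frac{47067}{176047} = 85168 \left(- \frac{1}{39217}\right) - \frac{47067}{176047} = - \frac{85168}{39217} - \frac{47067}{176047} = - \frac{16839397435}{6904035199}$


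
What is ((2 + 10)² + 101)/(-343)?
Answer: -5/7 ≈ -0.71429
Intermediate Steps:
((2 + 10)² + 101)/(-343) = (12² + 101)*(-1/343) = (144 + 101)*(-1/343) = 245*(-1/343) = -5/7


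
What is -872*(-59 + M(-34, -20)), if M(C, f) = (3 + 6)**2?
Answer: -19184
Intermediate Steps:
M(C, f) = 81 (M(C, f) = 9**2 = 81)
-872*(-59 + M(-34, -20)) = -872*(-59 + 81) = -872*22 = -19184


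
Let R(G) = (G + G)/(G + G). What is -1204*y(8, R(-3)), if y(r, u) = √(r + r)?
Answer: -4816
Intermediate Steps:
R(G) = 1 (R(G) = (2*G)/((2*G)) = (2*G)*(1/(2*G)) = 1)
y(r, u) = √2*√r (y(r, u) = √(2*r) = √2*√r)
-1204*y(8, R(-3)) = -1204*√2*√8 = -1204*√2*2*√2 = -1204*4 = -4816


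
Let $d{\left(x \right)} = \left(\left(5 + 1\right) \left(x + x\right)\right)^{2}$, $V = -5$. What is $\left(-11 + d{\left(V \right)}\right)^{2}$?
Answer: $12880921$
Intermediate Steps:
$d{\left(x \right)} = 144 x^{2}$ ($d{\left(x \right)} = \left(6 \cdot 2 x\right)^{2} = \left(12 x\right)^{2} = 144 x^{2}$)
$\left(-11 + d{\left(V \right)}\right)^{2} = \left(-11 + 144 \left(-5\right)^{2}\right)^{2} = \left(-11 + 144 \cdot 25\right)^{2} = \left(-11 + 3600\right)^{2} = 3589^{2} = 12880921$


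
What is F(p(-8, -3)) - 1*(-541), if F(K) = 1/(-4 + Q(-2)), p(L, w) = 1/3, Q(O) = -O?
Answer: 1081/2 ≈ 540.50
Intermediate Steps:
p(L, w) = 1/3
F(K) = -1/2 (F(K) = 1/(-4 - 1*(-2)) = 1/(-4 + 2) = 1/(-2) = -1/2)
F(p(-8, -3)) - 1*(-541) = -1/2 - 1*(-541) = -1/2 + 541 = 1081/2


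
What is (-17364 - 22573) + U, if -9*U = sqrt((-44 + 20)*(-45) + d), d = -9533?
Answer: -39937 - I*sqrt(8453)/9 ≈ -39937.0 - 10.216*I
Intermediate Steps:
U = -I*sqrt(8453)/9 (U = -sqrt((-44 + 20)*(-45) - 9533)/9 = -sqrt(-24*(-45) - 9533)/9 = -sqrt(1080 - 9533)/9 = -I*sqrt(8453)/9 ≈ -10.216*I)
(-17364 - 22573) + U = (-17364 - 22573) - I*sqrt(8453)/9 = -39937 - I*sqrt(8453)/9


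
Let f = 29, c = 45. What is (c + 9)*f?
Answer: 1566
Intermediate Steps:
(c + 9)*f = (45 + 9)*29 = 54*29 = 1566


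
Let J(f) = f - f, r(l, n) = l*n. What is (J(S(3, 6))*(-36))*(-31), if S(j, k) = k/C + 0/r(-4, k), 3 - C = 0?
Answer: 0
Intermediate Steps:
C = 3 (C = 3 - 1*0 = 3 + 0 = 3)
S(j, k) = k/3 (S(j, k) = k/3 + 0/((-4*k)) = k*(1/3) + 0*(-1/(4*k)) = k/3 + 0 = k/3)
J(f) = 0
(J(S(3, 6))*(-36))*(-31) = (0*(-36))*(-31) = 0*(-31) = 0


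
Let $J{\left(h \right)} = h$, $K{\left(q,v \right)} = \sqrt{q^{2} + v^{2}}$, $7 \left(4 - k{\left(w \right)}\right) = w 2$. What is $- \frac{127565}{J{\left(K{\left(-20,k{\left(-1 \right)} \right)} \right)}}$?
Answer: $- \frac{178591 \sqrt{205}}{410} \approx -6236.7$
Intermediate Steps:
$k{\left(w \right)} = 4 - \frac{2 w}{7}$ ($k{\left(w \right)} = 4 - \frac{w 2}{7} = 4 - \frac{2 w}{7}$)
$- \frac{127565}{J{\left(K{\left(-20,k{\left(-1 \right)} \right)} \right)}} = - \frac{127565}{\sqrt{\left(-20\right)^{2} + \left(4 - - \frac{2}{7}\right)^{2}}} = - \frac{127565}{\sqrt{400 + \left(4 + \frac{2}{7}\right)^{2}}} = - \frac{127565}{\sqrt{400 + \left(\frac{30}{7}\right)^{2}}} = - \frac{127565}{\sqrt{400 + \frac{900}{49}}} = - \frac{127565}{\sqrt{\frac{20500}{49}}} = - \frac{127565}{\frac{10}{7} \sqrt{205}} = - 127565 \frac{7 \sqrt{205}}{2050} = - \frac{178591 \sqrt{205}}{410}$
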